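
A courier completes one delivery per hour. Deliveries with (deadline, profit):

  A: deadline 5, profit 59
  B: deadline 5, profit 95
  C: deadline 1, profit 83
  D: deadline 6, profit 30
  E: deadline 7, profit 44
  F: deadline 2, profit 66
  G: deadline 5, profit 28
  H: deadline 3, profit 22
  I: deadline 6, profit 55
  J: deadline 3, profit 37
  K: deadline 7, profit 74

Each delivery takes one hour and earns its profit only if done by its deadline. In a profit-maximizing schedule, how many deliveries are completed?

7

Sort by profit descending; place each in the latest free slot ≤ its deadline.
Profit order: B=95 C=83 K=74 F=66 A=59 I=55 E=44 J=37 D=30 G=28 H=22
Assign: B→slot 5, C→slot 1, K→slot 7, F→slot 2, A→slot 4, I→slot 6, E→slot 3, J skipped, D skipped, G skipped, H skipped.
Slots: [1:C] [2:F] [3:E] [4:A] [5:B] [6:I] [7:K]
7 of 11 scheduled.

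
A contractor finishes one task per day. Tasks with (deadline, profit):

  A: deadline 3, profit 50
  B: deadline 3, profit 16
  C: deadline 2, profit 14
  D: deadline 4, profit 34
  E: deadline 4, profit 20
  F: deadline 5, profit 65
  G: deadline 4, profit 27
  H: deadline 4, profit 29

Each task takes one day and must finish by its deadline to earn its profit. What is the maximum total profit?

205

Sort by profit descending; place each in the latest free slot ≤ its deadline.
By profit: F(d5,65), A(d3,50), D(d4,34), H(d4,29), G(d4,27), E(d4,20), B(d3,16), C(d2,14)
F→slot 5; A→slot 3; D→slot 4; H→slot 2; G→slot 1; E skipped; B skipped; C skipped.
Profit = 27 + 29 + 50 + 34 + 65 = 205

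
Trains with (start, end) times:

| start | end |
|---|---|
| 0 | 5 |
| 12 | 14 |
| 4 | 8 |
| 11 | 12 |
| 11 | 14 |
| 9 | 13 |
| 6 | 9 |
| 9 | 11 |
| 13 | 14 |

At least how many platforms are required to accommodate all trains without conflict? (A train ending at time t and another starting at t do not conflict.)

Events (time:±→running): 0:+→1 4:+→2 5:-→1 6:+→2 8:-→1 9:-→0 9:+→1 9:+→2 11:-→1 11:+→2 11:+→3 … peak 3.

3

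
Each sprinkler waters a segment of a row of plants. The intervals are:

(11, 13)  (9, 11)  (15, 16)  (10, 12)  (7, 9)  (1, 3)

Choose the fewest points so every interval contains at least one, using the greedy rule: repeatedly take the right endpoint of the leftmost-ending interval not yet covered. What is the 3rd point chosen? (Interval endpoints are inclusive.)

Sort by right endpoint; whenever an interval is uncovered, place a point at its right end.
Sorted: [1,3] [7,9] [9,11] [10,12] [11,13] [15,16]
{[1,3]} hit by 3; {[7,9],[9,11]} hit by 9; {[10,12],[11,13]} hit by 12; {[15,16]} hit by 16.
Points: 3, 9, 12, 16 (4 total).

12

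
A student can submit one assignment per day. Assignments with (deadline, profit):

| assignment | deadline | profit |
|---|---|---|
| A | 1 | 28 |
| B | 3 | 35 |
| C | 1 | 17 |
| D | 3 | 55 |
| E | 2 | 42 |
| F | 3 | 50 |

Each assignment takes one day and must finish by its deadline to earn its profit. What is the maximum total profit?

147

Take jobs in profit order; each goes to the latest open slot no later than its deadline.
Profit order: D=55 F=50 E=42 B=35 A=28 C=17
Assign: D→slot 3, F→slot 2, E→slot 1, B skipped, A skipped, C skipped.
Slots: [1:E] [2:F] [3:D]
Profit = 42 + 50 + 55 = 147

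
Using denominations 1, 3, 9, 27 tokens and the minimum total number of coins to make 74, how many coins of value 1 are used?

Greedy: take as many of the largest coin as possible, then repeat with the remainder.
74 = 2×27 + 2×9 + 2×1
Count of 1: 2

2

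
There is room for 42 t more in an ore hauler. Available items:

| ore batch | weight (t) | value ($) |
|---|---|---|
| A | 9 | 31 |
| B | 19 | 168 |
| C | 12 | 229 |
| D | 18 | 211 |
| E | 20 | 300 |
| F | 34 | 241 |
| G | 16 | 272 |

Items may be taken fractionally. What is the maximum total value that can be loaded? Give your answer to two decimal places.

711.00

Order: C (229/12=19.08) > G (272/16=17.00) > E (300/20=15.00) > D (211/18=11.72) > B (168/19=8.84) > F (241/34=7.09) > A (31/9=3.44)
Fill: take C (12 @ 229) → take G (16 @ 272) → take 14/20 of E → 210.00; 42/42 used.
Total value = 711.00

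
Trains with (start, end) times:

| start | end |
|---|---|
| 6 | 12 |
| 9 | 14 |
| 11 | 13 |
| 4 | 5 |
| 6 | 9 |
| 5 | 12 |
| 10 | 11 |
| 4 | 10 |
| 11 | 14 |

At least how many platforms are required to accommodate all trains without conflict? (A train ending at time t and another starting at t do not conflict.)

5

The answer is the maximum number of intervals overlapping at any instant.
Events (time:±→running): 4:+→1 4:+→2 5:-→1 5:+→2 6:+→3 6:+→4 9:-→3 9:+→4 10:-→3 10:+→4 11:-→3 11:+→4 11:+→5 … peak 5.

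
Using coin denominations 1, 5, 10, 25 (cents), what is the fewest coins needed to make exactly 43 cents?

Use the largest denomination that fits, subtract, and repeat.
43 = 1×25 + 1×10 + 1×5 + 3×1
Total coins = 1 + 1 + 1 + 3 = 6

6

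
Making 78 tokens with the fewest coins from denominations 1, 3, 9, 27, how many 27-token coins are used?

Use the largest denomination that fits, subtract, and repeat.
78 = 2×27 + 2×9 + 2×3
Count of 27: 2

2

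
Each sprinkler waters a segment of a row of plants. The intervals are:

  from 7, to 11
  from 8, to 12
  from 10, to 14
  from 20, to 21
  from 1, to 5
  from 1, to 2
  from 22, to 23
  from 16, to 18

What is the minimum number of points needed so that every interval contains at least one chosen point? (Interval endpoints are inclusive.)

5

By right end: [1,2]  [1,5]  [7,11]  [8,12]  [10,14]  [16,18]  [20,21]  [22,23]
[1,2] uncovered → point at 2; [7,11] uncovered → point at 11; [16,18] uncovered → point at 18; [20,21] uncovered → point at 21; [22,23] uncovered → point at 23.
Points: 2, 11, 18, 21, 23 (5 total).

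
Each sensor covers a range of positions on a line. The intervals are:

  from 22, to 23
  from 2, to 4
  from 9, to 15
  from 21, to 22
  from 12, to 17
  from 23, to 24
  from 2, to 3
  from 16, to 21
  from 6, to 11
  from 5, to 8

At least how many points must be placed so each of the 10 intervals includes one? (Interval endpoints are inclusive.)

5

Sort by right endpoint; whenever an interval is uncovered, place a point at its right end.
Sorted: [2,3] [2,4] [5,8] [6,11] [9,15] [12,17] [16,21] [21,22] [22,23] [23,24]
{[2,3],[2,4]} hit by 3; {[5,8],[6,11]} hit by 8; {[9,15],[12,17]} hit by 15; {[16,21],[21,22]} hit by 21; {[22,23],[23,24]} hit by 23.
Points: 3, 8, 15, 21, 23 (5 total).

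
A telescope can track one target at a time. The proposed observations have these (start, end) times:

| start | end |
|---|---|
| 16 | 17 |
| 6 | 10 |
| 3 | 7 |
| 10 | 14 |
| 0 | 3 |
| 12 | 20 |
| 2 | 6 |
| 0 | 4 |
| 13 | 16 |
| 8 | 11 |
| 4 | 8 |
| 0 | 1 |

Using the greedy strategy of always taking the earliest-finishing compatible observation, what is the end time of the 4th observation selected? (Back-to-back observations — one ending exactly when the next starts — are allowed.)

14

Order by finish time; keep every interval that doesn't clash with the previous kept one.
By end time: (0,1), (0,3), (0,4), (2,6), (3,7), (4,8), (6,10), (8,11), (10,14), (13,16), (16,17), (12,20).
Pick (0,1); next start ≥ 1 → (2,6); next start ≥ 6 → (6,10); next start ≥ 10 → (10,14); next start ≥ 14 → (16,17).
Selected: (0,1) (2,6) (6,10) (10,14) (16,17)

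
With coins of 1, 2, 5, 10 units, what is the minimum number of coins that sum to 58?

8

58 − 5×10→8 − 1×5→3 − 1×2→1 − 1×1→0
Total coins = 5 + 1 + 1 + 1 = 8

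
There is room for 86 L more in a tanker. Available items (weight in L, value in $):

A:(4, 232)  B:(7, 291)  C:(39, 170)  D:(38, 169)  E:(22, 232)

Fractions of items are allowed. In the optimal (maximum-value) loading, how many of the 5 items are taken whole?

Sort by value per unit weight and fill in that order.
Order: A (232/4=58.00) > B (291/7=41.57) > E (232/22=10.55) > D (169/38=4.45) > C (170/39=4.36)
Fill: take A (4 @ 232) → take B (7 @ 291) → take E (22 @ 232) → take D (38 @ 169) → take 15/39 of C → 65.38; 86/86 used.
4 item(s) taken whole; one partial (take 15/39 of C).

4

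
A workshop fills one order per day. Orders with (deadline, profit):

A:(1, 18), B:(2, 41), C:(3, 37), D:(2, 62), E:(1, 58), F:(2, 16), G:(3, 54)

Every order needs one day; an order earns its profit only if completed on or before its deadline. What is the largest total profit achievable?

By profit: D(d2,62), E(d1,58), G(d3,54), B(d2,41), C(d3,37), A(d1,18), F(d2,16)
D→slot 2; E→slot 1; G→slot 3; B skipped; C skipped; A skipped; F skipped.
Profit = 58 + 62 + 54 = 174

174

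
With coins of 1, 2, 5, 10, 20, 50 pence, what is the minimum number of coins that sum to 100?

Greedy: take as many of the largest coin as possible, then repeat with the remainder.
100 − 2×50→0
Total coins = 2 = 2

2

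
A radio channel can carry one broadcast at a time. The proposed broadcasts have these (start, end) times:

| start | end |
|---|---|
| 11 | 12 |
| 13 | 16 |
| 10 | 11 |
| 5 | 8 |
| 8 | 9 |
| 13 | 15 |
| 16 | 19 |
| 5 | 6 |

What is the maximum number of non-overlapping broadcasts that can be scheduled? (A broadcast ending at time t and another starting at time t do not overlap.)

Greedy by earliest finish: after sorting by end time, pick each interval compatible with the last pick.
By end time: (5,6), (5,8), (8,9), (10,11), (11,12), (13,15), (13,16), (16,19).
Pick (5,6); next start ≥ 6 → (8,9); next start ≥ 9 → (10,11); next start ≥ 11 → (11,12); next start ≥ 12 → (13,15); next start ≥ 15 → (16,19).
Selected 6 broadcasts.

6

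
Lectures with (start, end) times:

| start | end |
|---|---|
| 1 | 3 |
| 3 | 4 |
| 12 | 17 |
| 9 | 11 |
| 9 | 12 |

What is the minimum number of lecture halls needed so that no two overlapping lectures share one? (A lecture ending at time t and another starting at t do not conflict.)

2

The answer is the maximum number of intervals overlapping at any instant.
starts: [1, 3, 9, 9, 12]
ends:   [3, 4, 11, 12, 17]
s1→1 e3→0 s3→1 e4→0 s9→1 s9→2  — peak 2.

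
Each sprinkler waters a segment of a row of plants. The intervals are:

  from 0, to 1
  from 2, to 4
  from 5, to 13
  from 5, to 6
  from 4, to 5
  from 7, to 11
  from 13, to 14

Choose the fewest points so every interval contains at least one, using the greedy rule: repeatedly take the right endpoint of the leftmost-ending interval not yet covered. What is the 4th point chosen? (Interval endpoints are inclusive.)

11

Process intervals by earliest right end; each time one isn't hit yet, stab at its right endpoint.
By right end: [0,1]  [2,4]  [4,5]  [5,6]  [7,11]  [5,13]  [13,14]
[0,1] uncovered → point at 1; [2,4] uncovered → point at 4; [5,6] uncovered → point at 6; [7,11] uncovered → point at 11; [13,14] uncovered → point at 14.
Points: 1, 4, 6, 11, 14 (5 total).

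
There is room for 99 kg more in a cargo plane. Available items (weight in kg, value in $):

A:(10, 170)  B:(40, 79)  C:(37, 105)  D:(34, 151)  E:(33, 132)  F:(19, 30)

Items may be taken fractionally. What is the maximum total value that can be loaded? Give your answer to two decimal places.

515.43

Sort by value per unit weight and fill in that order.
Ratios (sorted): A 17.00, D 4.44, E 4.00, C 2.84, B 1.98, F 1.58
take A (10 @ 170); take D (34 @ 151); take E (33 @ 132); take 22/37 of C → 62.43. Capacity used 99/99.
Total value = 515.43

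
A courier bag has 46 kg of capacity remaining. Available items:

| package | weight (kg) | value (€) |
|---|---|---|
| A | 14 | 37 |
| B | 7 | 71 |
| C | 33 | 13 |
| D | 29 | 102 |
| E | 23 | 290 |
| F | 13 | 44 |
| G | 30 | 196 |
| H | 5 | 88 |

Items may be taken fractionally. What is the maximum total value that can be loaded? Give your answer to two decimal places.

Sort by value per unit weight and fill in that order.
Ratios (sorted): H 17.60, E 12.61, B 10.14, G 6.53, D 3.52, F 3.38, A 2.64, C 0.39
take H (5 @ 88); take E (23 @ 290); take B (7 @ 71); take 11/30 of G → 71.87. Capacity used 46/46.
Total value = 520.87

520.87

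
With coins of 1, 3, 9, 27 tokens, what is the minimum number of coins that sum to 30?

Greedy: take as many of the largest coin as possible, then repeat with the remainder.
30 − 1×27→3 − 1×3→0
Total coins = 1 + 1 = 2

2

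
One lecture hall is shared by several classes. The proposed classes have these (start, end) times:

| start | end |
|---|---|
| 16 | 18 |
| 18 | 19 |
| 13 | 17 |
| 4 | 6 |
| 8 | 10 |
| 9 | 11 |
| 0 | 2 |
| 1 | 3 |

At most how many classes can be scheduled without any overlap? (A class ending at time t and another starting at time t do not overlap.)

Sorted by end: (0,2)  (1,3)  (4,6)  (8,10)  (9,11)  (13,17)  (16,18)  (18,19)
take (0,2); skip (1,3); take (4,6); take (8,10); skip (9,11); take (13,17); take (18,19).
Selected 5 classes.

5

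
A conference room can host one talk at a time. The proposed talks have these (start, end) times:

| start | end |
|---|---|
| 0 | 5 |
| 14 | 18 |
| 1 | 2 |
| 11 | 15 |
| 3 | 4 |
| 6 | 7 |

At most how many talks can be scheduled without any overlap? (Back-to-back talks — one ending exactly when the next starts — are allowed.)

4

Greedy by earliest finish: after sorting by end time, pick each interval compatible with the last pick.
Sorted by end: (1,2)  (3,4)  (0,5)  (6,7)  (11,15)  (14,18)
take (1,2); take (3,4); skip (0,5); take (6,7); take (11,15).
Selected 4 talks.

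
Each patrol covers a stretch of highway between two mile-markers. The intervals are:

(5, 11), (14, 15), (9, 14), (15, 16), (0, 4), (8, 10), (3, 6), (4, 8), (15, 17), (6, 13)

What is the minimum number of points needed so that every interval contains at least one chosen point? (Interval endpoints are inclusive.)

3

Process intervals by earliest right end; each time one isn't hit yet, stab at its right endpoint.
By right end: [0,4]  [3,6]  [4,8]  [8,10]  [5,11]  [6,13]  [9,14]  [14,15]  [15,16]  [15,17]
[0,4] uncovered → point at 4; [8,10] uncovered → point at 10; [14,15] uncovered → point at 15.
Points: 4, 10, 15 (3 total).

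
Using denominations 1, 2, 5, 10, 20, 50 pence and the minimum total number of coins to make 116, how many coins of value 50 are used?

Use the largest denomination that fits, subtract, and repeat.
116 = 2×50 + 1×10 + 1×5 + 1×1
Count of 50: 2

2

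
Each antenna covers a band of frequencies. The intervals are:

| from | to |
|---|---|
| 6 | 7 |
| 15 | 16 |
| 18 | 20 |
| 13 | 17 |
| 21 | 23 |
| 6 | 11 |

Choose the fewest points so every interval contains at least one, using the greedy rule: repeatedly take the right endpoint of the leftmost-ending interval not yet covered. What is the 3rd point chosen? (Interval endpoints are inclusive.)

Process intervals by earliest right end; each time one isn't hit yet, stab at its right endpoint.
Sorted: [6,7] [6,11] [15,16] [13,17] [18,20] [21,23]
{[6,7],[6,11]} hit by 7; {[15,16],[13,17]} hit by 16; {[18,20]} hit by 20; {[21,23]} hit by 23.
Points: 7, 16, 20, 23 (4 total).

20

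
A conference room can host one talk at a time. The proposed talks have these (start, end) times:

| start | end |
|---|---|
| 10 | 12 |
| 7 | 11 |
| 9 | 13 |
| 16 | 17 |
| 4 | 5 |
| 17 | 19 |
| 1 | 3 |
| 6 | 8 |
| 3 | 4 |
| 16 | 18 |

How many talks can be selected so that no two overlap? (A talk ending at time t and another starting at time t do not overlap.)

7

Greedy by earliest finish: after sorting by end time, pick each interval compatible with the last pick.
Sorted by end: (1,3)  (3,4)  (4,5)  (6,8)  (7,11)  (10,12)  (9,13)  (16,17)  (16,18)  (17,19)
take (1,3); take (3,4); take (4,5); take (6,8); skip (7,11); take (10,12); take (16,17); take (17,19).
Selected 7 talks.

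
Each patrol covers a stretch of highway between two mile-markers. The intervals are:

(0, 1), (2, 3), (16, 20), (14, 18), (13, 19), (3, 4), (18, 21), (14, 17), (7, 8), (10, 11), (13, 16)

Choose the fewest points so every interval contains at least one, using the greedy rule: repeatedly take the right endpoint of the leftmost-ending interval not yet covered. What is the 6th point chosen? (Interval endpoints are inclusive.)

21

By right end: [0,1]  [2,3]  [3,4]  [7,8]  [10,11]  [13,16]  [14,17]  [14,18]  [13,19]  [16,20]  [18,21]
[0,1] uncovered → point at 1; [2,3] uncovered → point at 3; [7,8] uncovered → point at 8; [10,11] uncovered → point at 11; [13,16] uncovered → point at 16; [18,21] uncovered → point at 21.
Points: 1, 3, 8, 11, 16, 21 (6 total).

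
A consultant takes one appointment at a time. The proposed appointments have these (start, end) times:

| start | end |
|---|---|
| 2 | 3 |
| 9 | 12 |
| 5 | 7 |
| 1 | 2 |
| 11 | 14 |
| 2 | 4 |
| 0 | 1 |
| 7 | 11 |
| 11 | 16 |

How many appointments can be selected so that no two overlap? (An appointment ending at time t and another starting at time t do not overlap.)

Sorted by end: (0,1)  (1,2)  (2,3)  (2,4)  (5,7)  (7,11)  (9,12)  (11,14)  (11,16)
take (0,1); take (1,2); take (2,3); take (5,7); take (7,11); take (11,14).
Selected 6 appointments.

6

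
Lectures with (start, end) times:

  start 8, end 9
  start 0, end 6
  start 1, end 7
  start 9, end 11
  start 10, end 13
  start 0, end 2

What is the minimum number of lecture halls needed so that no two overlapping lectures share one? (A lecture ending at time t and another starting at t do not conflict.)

3

starts: [0, 0, 1, 8, 9, 10]
ends:   [2, 6, 7, 9, 11, 13]
s0→1 s0→2 s1→3  — peak 3.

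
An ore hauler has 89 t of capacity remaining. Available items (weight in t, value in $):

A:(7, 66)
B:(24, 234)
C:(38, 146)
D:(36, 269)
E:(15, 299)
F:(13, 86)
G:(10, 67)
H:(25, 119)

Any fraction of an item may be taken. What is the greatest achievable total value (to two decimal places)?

914.90

Greedy by value/weight ratio, highest first.
Ratios (sorted): E 19.93, B 9.75, A 9.43, D 7.47, G 6.70, F 6.62, H 4.76, C 3.84
take E (15 @ 299); take B (24 @ 234); take A (7 @ 66); take D (36 @ 269); take 7/10 of G → 46.90. Capacity used 89/89.
Total value = 914.90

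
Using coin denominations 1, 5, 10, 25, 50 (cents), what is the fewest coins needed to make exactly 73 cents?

Greedy: take as many of the largest coin as possible, then repeat with the remainder.
73 − 1×50→23 − 2×10→3 − 3×1→0
Total coins = 1 + 2 + 3 = 6

6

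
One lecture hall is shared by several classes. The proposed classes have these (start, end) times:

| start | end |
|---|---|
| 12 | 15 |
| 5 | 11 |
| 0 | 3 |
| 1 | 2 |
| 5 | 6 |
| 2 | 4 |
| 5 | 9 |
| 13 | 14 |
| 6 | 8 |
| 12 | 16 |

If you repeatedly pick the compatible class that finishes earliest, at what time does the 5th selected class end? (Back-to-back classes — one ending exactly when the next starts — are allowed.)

14

Order by finish time; keep every interval that doesn't clash with the previous kept one.
Sorted by end: (1,2)  (0,3)  (2,4)  (5,6)  (6,8)  (5,9)  (5,11)  (13,14)  (12,15)  (12,16)
take (1,2); skip (0,3); take (2,4); take (5,6); take (6,8); take (13,14).
Selected: (1,2) (2,4) (5,6) (6,8) (13,14)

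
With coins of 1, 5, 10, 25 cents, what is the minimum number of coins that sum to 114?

9

Use the largest denomination that fits, subtract, and repeat.
114 − 4×25→14 − 1×10→4 − 4×1→0
Total coins = 4 + 1 + 4 = 9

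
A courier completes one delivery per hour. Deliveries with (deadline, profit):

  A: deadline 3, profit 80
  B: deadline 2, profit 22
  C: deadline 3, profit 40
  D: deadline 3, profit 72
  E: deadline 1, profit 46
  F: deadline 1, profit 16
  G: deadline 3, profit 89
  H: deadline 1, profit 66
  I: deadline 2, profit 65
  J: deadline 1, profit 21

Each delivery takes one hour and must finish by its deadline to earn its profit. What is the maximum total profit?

241

Profit order: G=89 A=80 D=72 H=66 I=65 E=46 C=40 B=22 J=21 F=16
Assign: G→slot 3, A→slot 2, D→slot 1, H skipped, I skipped, E skipped, C skipped, B skipped, J skipped, F skipped.
Slots: [1:D] [2:A] [3:G]
Profit = 72 + 80 + 89 = 241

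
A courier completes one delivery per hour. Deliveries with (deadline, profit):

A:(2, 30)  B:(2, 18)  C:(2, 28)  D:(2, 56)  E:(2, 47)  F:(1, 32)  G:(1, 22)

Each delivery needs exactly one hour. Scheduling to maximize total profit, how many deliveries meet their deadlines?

2

Sort by profit descending; place each in the latest free slot ≤ its deadline.
By profit: D(d2,56), E(d2,47), F(d1,32), A(d2,30), C(d2,28), G(d1,22), B(d2,18)
D→slot 2; E→slot 1; F skipped; A skipped; C skipped; G skipped; B skipped.
2 of 7 scheduled.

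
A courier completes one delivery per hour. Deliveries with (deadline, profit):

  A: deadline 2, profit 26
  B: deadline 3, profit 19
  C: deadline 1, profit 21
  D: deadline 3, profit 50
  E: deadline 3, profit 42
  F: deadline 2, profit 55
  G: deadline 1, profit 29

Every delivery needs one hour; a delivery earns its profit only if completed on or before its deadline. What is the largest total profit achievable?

147

Take jobs in profit order; each goes to the latest open slot no later than its deadline.
Profit order: F=55 D=50 E=42 G=29 A=26 C=21 B=19
Assign: F→slot 2, D→slot 3, E→slot 1, G skipped, A skipped, C skipped, B skipped.
Slots: [1:E] [2:F] [3:D]
Profit = 42 + 55 + 50 = 147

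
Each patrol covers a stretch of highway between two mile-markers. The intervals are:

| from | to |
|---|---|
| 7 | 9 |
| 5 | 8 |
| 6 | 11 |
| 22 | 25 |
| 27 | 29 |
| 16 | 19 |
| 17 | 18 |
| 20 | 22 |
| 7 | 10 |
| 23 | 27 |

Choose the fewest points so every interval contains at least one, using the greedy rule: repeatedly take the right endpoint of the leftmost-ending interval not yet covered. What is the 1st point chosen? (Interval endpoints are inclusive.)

8

Sorted: [5,8] [7,9] [7,10] [6,11] [17,18] [16,19] [20,22] [22,25] [23,27] [27,29]
{[5,8],[7,9],[7,10],[6,11]} hit by 8; {[17,18],[16,19]} hit by 18; {[20,22],[22,25]} hit by 22; {[23,27],[27,29]} hit by 27.
Points: 8, 18, 22, 27 (4 total).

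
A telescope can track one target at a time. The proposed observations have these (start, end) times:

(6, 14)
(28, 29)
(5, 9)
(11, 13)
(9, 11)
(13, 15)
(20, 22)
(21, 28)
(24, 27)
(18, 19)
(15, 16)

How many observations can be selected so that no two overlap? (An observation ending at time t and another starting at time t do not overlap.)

Order by finish time; keep every interval that doesn't clash with the previous kept one.
Sorted by end: (5,9)  (9,11)  (11,13)  (6,14)  (13,15)  (15,16)  (18,19)  (20,22)  (24,27)  (21,28)  (28,29)
take (5,9); take (9,11); take (11,13); take (13,15); take (15,16); take (18,19); take (20,22); take (24,27); take (28,29).
Selected 9 observations.

9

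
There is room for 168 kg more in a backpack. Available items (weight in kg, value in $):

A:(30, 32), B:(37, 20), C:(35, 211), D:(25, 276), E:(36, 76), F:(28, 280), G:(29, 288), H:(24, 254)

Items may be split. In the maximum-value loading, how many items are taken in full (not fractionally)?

Greedy by value/weight ratio, highest first.
Ratios (sorted): D 11.04, H 10.58, F 10.00, G 9.93, C 6.03, E 2.11, A 1.07, B 0.54
take D (25 @ 276); take H (24 @ 254); take F (28 @ 280); take G (29 @ 288); take C (35 @ 211); take 27/36 of E → 57.00. Capacity used 168/168.
5 item(s) taken whole; one partial (take 27/36 of E).

5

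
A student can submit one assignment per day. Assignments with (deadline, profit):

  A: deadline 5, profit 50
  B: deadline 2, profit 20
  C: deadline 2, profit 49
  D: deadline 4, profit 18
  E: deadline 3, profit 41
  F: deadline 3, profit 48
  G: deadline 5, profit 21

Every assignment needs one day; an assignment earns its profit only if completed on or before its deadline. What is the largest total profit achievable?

209

Sort by profit descending; place each in the latest free slot ≤ its deadline.
Profit order: A=50 C=49 F=48 E=41 G=21 B=20 D=18
Assign: A→slot 5, C→slot 2, F→slot 3, E→slot 1, G→slot 4, B skipped, D skipped.
Slots: [1:E] [2:C] [3:F] [4:G] [5:A]
Profit = 41 + 49 + 48 + 21 + 50 = 209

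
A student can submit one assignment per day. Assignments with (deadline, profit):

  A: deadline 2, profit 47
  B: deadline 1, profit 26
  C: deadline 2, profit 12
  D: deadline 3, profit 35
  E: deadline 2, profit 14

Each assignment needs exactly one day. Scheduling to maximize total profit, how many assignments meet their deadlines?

Profit order: A=47 D=35 B=26 E=14 C=12
Assign: A→slot 2, D→slot 3, B→slot 1, E skipped, C skipped.
Slots: [1:B] [2:A] [3:D]
3 of 5 scheduled.

3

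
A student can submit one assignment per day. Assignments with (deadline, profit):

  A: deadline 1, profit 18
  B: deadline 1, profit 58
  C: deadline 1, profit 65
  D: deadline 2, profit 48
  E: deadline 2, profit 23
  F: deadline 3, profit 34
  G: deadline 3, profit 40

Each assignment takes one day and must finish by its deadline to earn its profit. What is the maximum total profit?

153

By profit: C(d1,65), B(d1,58), D(d2,48), G(d3,40), F(d3,34), E(d2,23), A(d1,18)
C→slot 1; B skipped; D→slot 2; G→slot 3; F skipped; E skipped; A skipped.
Profit = 65 + 48 + 40 = 153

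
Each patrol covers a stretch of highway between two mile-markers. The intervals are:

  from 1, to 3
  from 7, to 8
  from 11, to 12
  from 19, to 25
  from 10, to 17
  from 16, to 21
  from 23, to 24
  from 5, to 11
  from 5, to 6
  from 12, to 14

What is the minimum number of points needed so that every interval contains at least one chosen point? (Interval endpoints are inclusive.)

Sort by right endpoint; whenever an interval is uncovered, place a point at its right end.
Sorted: [1,3] [5,6] [7,8] [5,11] [11,12] [12,14] [10,17] [16,21] [23,24] [19,25]
{[1,3]} hit by 3; {[5,6]} hit by 6; {[7,8],[5,11]} hit by 8; {[11,12],[12,14],[10,17]} hit by 12; {[16,21]} hit by 21; {[23,24],[19,25]} hit by 24.
Points: 3, 6, 8, 12, 21, 24 (6 total).

6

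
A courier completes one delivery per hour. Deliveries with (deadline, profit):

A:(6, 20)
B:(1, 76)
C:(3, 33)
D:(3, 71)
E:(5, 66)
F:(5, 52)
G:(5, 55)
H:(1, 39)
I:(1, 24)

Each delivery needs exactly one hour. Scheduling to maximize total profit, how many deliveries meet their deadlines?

Sort by profit descending; place each in the latest free slot ≤ its deadline.
Profit order: B=76 D=71 E=66 G=55 F=52 H=39 C=33 I=24 A=20
Assign: B→slot 1, D→slot 3, E→slot 5, G→slot 4, F→slot 2, H skipped, C skipped, I skipped, A→slot 6.
Slots: [1:B] [2:F] [3:D] [4:G] [5:E] [6:A]
6 of 9 scheduled.

6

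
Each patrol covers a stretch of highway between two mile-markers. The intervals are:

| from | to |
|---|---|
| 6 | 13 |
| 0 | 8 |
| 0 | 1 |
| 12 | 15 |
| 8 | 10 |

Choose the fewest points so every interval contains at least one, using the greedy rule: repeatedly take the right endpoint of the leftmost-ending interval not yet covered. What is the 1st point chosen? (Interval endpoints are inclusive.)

By right end: [0,1]  [0,8]  [8,10]  [6,13]  [12,15]
[0,1] uncovered → point at 1; [8,10] uncovered → point at 10; [12,15] uncovered → point at 15.
Points: 1, 10, 15 (3 total).

1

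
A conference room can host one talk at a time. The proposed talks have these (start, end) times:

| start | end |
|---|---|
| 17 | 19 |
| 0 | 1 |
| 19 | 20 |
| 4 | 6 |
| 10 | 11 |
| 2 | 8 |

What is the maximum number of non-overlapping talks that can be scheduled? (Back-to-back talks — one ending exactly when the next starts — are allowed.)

Sorted by end: (0,1)  (4,6)  (2,8)  (10,11)  (17,19)  (19,20)
take (0,1); take (4,6); skip (2,8); take (10,11); take (17,19); take (19,20).
Selected 5 talks.

5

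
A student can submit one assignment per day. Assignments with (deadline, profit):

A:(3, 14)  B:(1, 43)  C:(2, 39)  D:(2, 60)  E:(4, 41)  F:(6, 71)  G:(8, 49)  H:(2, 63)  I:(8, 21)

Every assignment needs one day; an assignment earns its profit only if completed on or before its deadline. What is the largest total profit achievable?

Profit order: F=71 H=63 D=60 G=49 B=43 E=41 C=39 I=21 A=14
Assign: F→slot 6, H→slot 2, D→slot 1, G→slot 8, B skipped, E→slot 4, C skipped, I→slot 7, A→slot 3.
Slots: [1:D] [2:H] [3:A] [4:E] [6:F] [7:I] [8:G]
Profit = 60 + 63 + 14 + 41 + 71 + 21 + 49 = 319

319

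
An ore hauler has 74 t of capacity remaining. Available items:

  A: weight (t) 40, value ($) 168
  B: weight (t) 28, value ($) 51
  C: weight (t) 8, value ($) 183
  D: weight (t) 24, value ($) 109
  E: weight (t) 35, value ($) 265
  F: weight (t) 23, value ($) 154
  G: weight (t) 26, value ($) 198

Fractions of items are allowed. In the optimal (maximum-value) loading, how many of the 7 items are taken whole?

Order: C (183/8=22.88) > G (198/26=7.62) > E (265/35=7.57) > F (154/23=6.70) > D (109/24=4.54) > A (168/40=4.20) > B (51/28=1.82)
Fill: take C (8 @ 183) → take G (26 @ 198) → take E (35 @ 265) → take 5/23 of F → 33.48; 74/74 used.
3 item(s) taken whole; one partial (take 5/23 of F).

3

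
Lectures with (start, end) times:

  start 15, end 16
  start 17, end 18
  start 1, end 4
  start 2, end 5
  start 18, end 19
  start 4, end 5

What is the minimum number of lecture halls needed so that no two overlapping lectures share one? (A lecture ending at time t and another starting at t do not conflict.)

starts: [1, 2, 4, 15, 17, 18]
ends:   [4, 5, 5, 16, 18, 19]
s1→1 s2→2  — peak 2.

2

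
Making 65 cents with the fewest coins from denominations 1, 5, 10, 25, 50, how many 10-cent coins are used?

Use the largest denomination that fits, subtract, and repeat.
65 − 1×50→15 − 1×10→5 − 1×5→0
Count of 10: 1

1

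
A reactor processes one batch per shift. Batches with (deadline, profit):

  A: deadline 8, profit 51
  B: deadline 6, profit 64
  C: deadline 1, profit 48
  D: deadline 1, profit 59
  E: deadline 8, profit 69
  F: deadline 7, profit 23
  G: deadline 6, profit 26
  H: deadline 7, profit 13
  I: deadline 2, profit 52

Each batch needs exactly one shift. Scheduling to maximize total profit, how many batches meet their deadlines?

8

Sort by profit descending; place each in the latest free slot ≤ its deadline.
Profit order: E=69 B=64 D=59 I=52 A=51 C=48 G=26 F=23 H=13
Assign: E→slot 8, B→slot 6, D→slot 1, I→slot 2, A→slot 7, C skipped, G→slot 5, F→slot 4, H→slot 3.
Slots: [1:D] [2:I] [3:H] [4:F] [5:G] [6:B] [7:A] [8:E]
8 of 9 scheduled.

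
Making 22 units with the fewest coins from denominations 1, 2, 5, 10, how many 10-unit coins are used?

Use the largest denomination that fits, subtract, and repeat.
22 − 2×10→2 − 1×2→0
Count of 10: 2

2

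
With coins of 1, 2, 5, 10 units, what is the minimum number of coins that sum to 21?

3

Greedy: take as many of the largest coin as possible, then repeat with the remainder.
21 = 2×10 + 1×1
Total coins = 2 + 1 = 3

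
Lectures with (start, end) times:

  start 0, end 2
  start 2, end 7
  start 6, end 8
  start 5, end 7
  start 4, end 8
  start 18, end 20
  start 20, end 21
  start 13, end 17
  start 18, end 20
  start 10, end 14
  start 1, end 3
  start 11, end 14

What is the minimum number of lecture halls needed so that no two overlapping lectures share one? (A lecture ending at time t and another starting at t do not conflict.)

4

Events (time:±→running): 0:+→1 1:+→2 2:-→1 2:+→2 3:-→1 4:+→2 5:+→3 6:+→4 … peak 4.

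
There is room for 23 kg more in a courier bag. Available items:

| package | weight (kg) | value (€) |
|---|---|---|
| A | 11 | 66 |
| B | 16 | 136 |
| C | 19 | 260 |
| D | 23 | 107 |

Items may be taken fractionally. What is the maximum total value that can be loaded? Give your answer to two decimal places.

Greedy by value/weight ratio, highest first.
Ratios (sorted): C 13.68, B 8.50, A 6.00, D 4.65
take C (19 @ 260); take 4/16 of B → 34.00. Capacity used 23/23.
Total value = 294.00

294.00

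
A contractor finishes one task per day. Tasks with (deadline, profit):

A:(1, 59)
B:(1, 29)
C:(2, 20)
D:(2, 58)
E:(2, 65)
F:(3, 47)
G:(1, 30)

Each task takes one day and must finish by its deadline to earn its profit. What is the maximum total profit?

171

Sort by profit descending; place each in the latest free slot ≤ its deadline.
By profit: E(d2,65), A(d1,59), D(d2,58), F(d3,47), G(d1,30), B(d1,29), C(d2,20)
E→slot 2; A→slot 1; D skipped; F→slot 3; G skipped; B skipped; C skipped.
Profit = 59 + 65 + 47 = 171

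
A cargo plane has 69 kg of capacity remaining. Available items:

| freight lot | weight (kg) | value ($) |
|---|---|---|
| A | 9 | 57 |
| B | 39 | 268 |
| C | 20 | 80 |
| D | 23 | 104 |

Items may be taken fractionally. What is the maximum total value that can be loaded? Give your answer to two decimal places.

Ratios (sorted): B 6.87, A 6.33, D 4.52, C 4.00
take B (39 @ 268); take A (9 @ 57); take 21/23 of D → 94.96. Capacity used 69/69.
Total value = 419.96

419.96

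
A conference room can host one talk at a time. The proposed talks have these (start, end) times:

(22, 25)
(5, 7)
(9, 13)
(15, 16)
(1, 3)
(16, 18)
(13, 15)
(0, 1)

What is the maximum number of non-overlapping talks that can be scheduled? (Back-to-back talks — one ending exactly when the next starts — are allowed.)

Order by finish time; keep every interval that doesn't clash with the previous kept one.
By end time: (0,1), (1,3), (5,7), (9,13), (13,15), (15,16), (16,18), (22,25).
Pick (0,1); next start ≥ 1 → (1,3); next start ≥ 3 → (5,7); next start ≥ 7 → (9,13); next start ≥ 13 → (13,15); next start ≥ 15 → (15,16); next start ≥ 16 → (16,18); next start ≥ 18 → (22,25).
Selected 8 talks.

8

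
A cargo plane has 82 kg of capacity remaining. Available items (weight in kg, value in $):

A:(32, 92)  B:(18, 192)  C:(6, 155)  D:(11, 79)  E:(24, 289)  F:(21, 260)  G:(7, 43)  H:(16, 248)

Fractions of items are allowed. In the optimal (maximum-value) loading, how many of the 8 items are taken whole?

Ratios (sorted): C 25.83, H 15.50, F 12.38, E 12.04, B 10.67, D 7.18, G 6.14, A 2.88
take C (6 @ 155); take H (16 @ 248); take F (21 @ 260); take E (24 @ 289); take 15/18 of B → 160.00. Capacity used 82/82.
4 item(s) taken whole; one partial (take 15/18 of B).

4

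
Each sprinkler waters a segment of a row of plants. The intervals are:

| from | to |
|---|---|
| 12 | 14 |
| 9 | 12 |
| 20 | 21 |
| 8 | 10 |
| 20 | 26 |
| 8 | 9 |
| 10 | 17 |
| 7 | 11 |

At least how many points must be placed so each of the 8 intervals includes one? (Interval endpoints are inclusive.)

3

By right end: [8,9]  [8,10]  [7,11]  [9,12]  [12,14]  [10,17]  [20,21]  [20,26]
[8,9] uncovered → point at 9; [12,14] uncovered → point at 14; [20,21] uncovered → point at 21.
Points: 9, 14, 21 (3 total).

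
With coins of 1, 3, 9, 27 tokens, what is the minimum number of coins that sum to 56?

56 − 2×27→2 − 2×1→0
Total coins = 2 + 2 = 4

4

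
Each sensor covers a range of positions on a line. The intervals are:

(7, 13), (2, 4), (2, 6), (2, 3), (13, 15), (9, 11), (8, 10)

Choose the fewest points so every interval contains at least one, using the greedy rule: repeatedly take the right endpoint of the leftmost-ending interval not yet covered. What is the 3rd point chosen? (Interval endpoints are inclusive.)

By right end: [2,3]  [2,4]  [2,6]  [8,10]  [9,11]  [7,13]  [13,15]
[2,3] uncovered → point at 3; [8,10] uncovered → point at 10; [13,15] uncovered → point at 15.
Points: 3, 10, 15 (3 total).

15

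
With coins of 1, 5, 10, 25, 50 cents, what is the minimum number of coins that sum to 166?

6

Greedy: take as many of the largest coin as possible, then repeat with the remainder.
166 − 3×50→16 − 1×10→6 − 1×5→1 − 1×1→0
Total coins = 3 + 1 + 1 + 1 = 6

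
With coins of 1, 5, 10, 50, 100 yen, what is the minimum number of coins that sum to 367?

8

Greedy: take as many of the largest coin as possible, then repeat with the remainder.
367 − 3×100→67 − 1×50→17 − 1×10→7 − 1×5→2 − 2×1→0
Total coins = 3 + 1 + 1 + 1 + 2 = 8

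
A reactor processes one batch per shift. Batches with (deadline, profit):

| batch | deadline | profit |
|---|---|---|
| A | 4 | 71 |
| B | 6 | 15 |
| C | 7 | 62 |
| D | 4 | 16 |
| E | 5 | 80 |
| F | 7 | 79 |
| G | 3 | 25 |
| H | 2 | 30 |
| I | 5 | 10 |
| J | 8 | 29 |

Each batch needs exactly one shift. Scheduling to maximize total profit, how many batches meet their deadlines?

By profit: E(d5,80), F(d7,79), A(d4,71), C(d7,62), H(d2,30), J(d8,29), G(d3,25), D(d4,16), B(d6,15), I(d5,10)
E→slot 5; F→slot 7; A→slot 4; C→slot 6; H→slot 2; J→slot 8; G→slot 3; D→slot 1; B skipped; I skipped.
8 of 10 scheduled.

8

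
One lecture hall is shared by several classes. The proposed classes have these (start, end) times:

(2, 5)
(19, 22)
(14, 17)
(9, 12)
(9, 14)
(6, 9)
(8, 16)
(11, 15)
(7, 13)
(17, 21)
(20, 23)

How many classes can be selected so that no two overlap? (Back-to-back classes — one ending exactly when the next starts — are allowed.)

Order by finish time; keep every interval that doesn't clash with the previous kept one.
By end time: (2,5), (6,9), (9,12), (7,13), (9,14), (11,15), (8,16), (14,17), (17,21), (19,22), (20,23).
Pick (2,5); next start ≥ 5 → (6,9); next start ≥ 9 → (9,12); next start ≥ 12 → (14,17); next start ≥ 17 → (17,21).
Selected 5 classes.

5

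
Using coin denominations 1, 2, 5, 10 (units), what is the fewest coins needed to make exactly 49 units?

49 − 4×10→9 − 1×5→4 − 2×2→0
Total coins = 4 + 1 + 2 = 7

7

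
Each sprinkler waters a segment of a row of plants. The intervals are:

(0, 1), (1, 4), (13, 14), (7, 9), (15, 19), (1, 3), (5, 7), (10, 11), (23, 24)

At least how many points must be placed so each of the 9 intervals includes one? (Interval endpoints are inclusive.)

Sorted: [0,1] [1,3] [1,4] [5,7] [7,9] [10,11] [13,14] [15,19] [23,24]
{[0,1],[1,3],[1,4]} hit by 1; {[5,7],[7,9]} hit by 7; {[10,11]} hit by 11; {[13,14]} hit by 14; {[15,19]} hit by 19; {[23,24]} hit by 24.
Points: 1, 7, 11, 14, 19, 24 (6 total).

6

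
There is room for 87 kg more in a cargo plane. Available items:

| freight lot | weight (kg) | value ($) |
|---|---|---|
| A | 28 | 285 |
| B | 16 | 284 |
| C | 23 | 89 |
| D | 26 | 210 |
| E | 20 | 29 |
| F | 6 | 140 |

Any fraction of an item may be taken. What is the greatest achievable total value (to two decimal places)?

Ratios (sorted): F 23.33, B 17.75, A 10.18, D 8.08, C 3.87, E 1.45
take F (6 @ 140); take B (16 @ 284); take A (28 @ 285); take D (26 @ 210); take 11/23 of C → 42.57. Capacity used 87/87.
Total value = 961.57

961.57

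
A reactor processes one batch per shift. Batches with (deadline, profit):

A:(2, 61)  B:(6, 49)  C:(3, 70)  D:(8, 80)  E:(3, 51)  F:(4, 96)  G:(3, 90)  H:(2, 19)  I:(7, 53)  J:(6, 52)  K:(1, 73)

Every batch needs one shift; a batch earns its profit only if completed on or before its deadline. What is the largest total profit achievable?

Sort by profit descending; place each in the latest free slot ≤ its deadline.
By profit: F(d4,96), G(d3,90), D(d8,80), K(d1,73), C(d3,70), A(d2,61), I(d7,53), J(d6,52), E(d3,51), B(d6,49), H(d2,19)
F→slot 4; G→slot 3; D→slot 8; K→slot 1; C→slot 2; A skipped; I→slot 7; J→slot 6; E skipped; B→slot 5; H skipped.
Profit = 73 + 70 + 90 + 96 + 49 + 52 + 53 + 80 = 563

563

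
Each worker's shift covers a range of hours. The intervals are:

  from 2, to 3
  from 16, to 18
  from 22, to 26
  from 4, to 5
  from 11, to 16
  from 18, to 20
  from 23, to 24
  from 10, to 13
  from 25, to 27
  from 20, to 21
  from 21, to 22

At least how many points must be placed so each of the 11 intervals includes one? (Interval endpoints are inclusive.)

Process intervals by earliest right end; each time one isn't hit yet, stab at its right endpoint.
Sorted: [2,3] [4,5] [10,13] [11,16] [16,18] [18,20] [20,21] [21,22] [23,24] [22,26] [25,27]
{[2,3]} hit by 3; {[4,5]} hit by 5; {[10,13],[11,16]} hit by 13; {[16,18],[18,20]} hit by 18; {[20,21],[21,22]} hit by 21; {[23,24],[22,26]} hit by 24; {[25,27]} hit by 27.
Points: 3, 5, 13, 18, 21, 24, 27 (7 total).

7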